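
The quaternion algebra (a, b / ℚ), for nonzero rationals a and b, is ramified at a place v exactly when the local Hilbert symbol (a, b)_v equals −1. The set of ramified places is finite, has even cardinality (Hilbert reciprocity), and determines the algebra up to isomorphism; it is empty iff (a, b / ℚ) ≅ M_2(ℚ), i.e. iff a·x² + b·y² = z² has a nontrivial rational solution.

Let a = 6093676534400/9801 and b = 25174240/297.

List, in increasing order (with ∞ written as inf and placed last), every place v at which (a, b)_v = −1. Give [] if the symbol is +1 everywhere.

(a, b) ≡ (26, 6270) mod (ℚ^×)²; places V = {2, 3, 5, 7, 11, 13, 19, ∞}.
(a,b)_13: α=3, u≡2; β=2, v≡10 (mod 13); (2|13)=-1, (10|13)=+1; sign (−1)^0·-1^2·+1^3 = +1.
(a,b)_∞: sgn(26)=+, sgn(6270)=+, so +1.
(a,b)_7: α=4, u≡3; β=2, v≡3 (mod 7); (3|7)=-1, (3|7)=-1; sign (−1)^0·-1^2·-1^4 = +1.
(a,b)_5: α=2, u≡1; β=1, v≡4 (mod 5); (1|5)=+1, (4|5)=+1; sign (−1)^0·+1^1·+1^2 = +1.
(a,b)_19: α=2, u≡4; β=1, v≡17 (mod 19); (4|19)=+1, (17|19)=+1; sign (−1)^0·+1^1·+1^2 = +1.
(a,b)_11: α=-2, u≡1; β=-1, v≡5 (mod 11); (1|11)=+1, (5|11)=+1; sign (−1)^0·+1^-1·+1^-2 = +1.
(a,b)_2: α=7, β=5; u≡5, v≡7 (mod 8); ε(u)ε(v)=0·1, αω(v)=7·0, βω(u)=5·1; sum ≡ 1  ⇒  -1.
(a,b)_3: α=-4, u≡2; β=-3, v≡2 (mod 3); (2|3)=-1, (2|3)=-1; sign (−1)^0·-1^-3·-1^-4 = -1.
|Ram(26, 6270)| = 2, even; anisotropic at {2, 3}.

[2, 3]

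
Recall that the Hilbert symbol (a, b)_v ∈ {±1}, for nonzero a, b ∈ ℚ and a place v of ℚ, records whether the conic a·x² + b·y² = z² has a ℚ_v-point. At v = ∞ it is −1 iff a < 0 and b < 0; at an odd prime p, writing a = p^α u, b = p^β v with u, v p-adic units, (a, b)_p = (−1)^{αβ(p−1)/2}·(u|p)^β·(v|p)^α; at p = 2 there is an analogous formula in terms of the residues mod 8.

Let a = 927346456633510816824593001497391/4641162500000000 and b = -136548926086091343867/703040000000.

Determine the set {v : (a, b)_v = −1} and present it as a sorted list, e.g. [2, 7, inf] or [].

Mod squares: a ≡ 36755615, b ≡ -74555. Check v ∈ {∞, 2, 3, 5, 7, 13, 17, 23, 29, 31, 37}.
v=7: a=7^6·(≡4), b=7^4·(≡2) mod 7; (4|7)=+1, (2|7)=+1; (−1)^{6·4·3}·(+1)^4·(+1)^6 = +1.
v=17: a=17^3·(≡13), b=17^2·(≡10) mod 17; (13|17)=+1, (10|17)=-1; (−1)^{3·2·8}·(+1)^2·(-1)^3 = -1.
v=31: a=31^1·(≡10), b=31^1·(≡22) mod 31; (10|31)=+1, (22|31)=-1; (−1)^{1·1·15}·(+1)^1·(-1)^1 = +1.
v=29: a=29^3·(≡19), b=29^2·(≡22) mod 29; (19|29)=-1, (22|29)=+1; (−1)^{3·2·14}·(-1)^2·(+1)^3 = +1.
v=23: a=23^6·(≡22), b=23^4·(≡22) mod 23; (22|23)=-1, (22|23)=-1; (−1)^{6·4·11}·(-1)^4·(-1)^6 = +1.
v=5: a=5^-11·(≡2), b=5^-7·(≡4) mod 5; (2|5)=-1, (4|5)=+1; (−1)^{-11·-7·2}·(-1)^-7·(+1)^-11 = -1.
v=2: v_2(a)=-8, v_2(b)=-12; units ≡ 7, 5 (mod 8); ε·ε+αω+βω = 1·0+-8·1+-12·0 ≡ 0  ⇒  (a,b)_2 = +1.
v=13: a=13^-5·(≡6), b=13^-3·(≡11) mod 13; (6|13)=-1, (11|13)=-1; (−1)^{-5·-3·6}·(-1)^-3·(-1)^-5 = +1.
v=∞: 36755615 > 0 and -74555 < 0  ⇒  (a,b)_∞ = +1.
v=3: a=3^18·(≡2), b=3^6·(≡1) mod 3; (2|3)=-1, (1|3)=+1; (−1)^{18·6·1}·(-1)^6·(+1)^18 = +1.
v=37: a=37^1·(≡5), b=37^1·(≡32) mod 37; (5|37)=-1, (32|37)=-1; (−1)^{1·1·18}·(-1)^1·(-1)^1 = +1.
(36755615, -74555 / ℚ) ramifies at {5, 17}: a division algebra.

[5, 17]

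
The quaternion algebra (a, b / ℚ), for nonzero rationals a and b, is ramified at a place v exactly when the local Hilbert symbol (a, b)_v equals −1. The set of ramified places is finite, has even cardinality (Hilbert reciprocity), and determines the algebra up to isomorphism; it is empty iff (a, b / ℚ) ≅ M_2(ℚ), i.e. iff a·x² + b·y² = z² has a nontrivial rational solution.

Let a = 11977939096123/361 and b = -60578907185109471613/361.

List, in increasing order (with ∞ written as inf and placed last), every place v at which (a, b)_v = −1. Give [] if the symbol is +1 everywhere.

[2, 7, 11, 37]

Mod squares: a ≡ 97867, b ≡ -37. Check v ∈ {∞, 2, 7, 11, 13, 19, 23, 31, 37, 41}.
v=37: a=37^2·(≡35), b=37^3·(≡1) mod 37; (35|37)=-1, (1|37)=+1; (−1)^{2·3·18}·(-1)^3·(+1)^2 = -1.
v=2: v_2(a)=0, v_2(b)=0; units ≡ 3, 3 (mod 8); ε·ε+αω+βω = 1·1+0·1+0·1 ≡ 1  ⇒  (a,b)_2 = -1.
v=23: a=23^2·(≡12), b=23^2·(≡12) mod 23; (12|23)=+1, (12|23)=+1; (−1)^{2·2·11}·(+1)^2·(+1)^2 = +1.
v=41: a=41^1·(≡32), b=41^2·(≡31) mod 41; (32|41)=+1, (31|41)=+1; (−1)^{1·2·20}·(+1)^2·(+1)^1 = +1.
v=11: a=11^1·(≡9), b=11^0·(≡2) mod 11; (9|11)=+1, (2|11)=-1; (−1)^{1·0·5}·(+1)^0·(-1)^1 = -1.
v=∞: 97867 > 0 and -37 < 0  ⇒  (a,b)_∞ = +1.
v=31: a=31^1·(≡27), b=31^2·(≡2) mod 31; (27|31)=-1, (2|31)=+1; (−1)^{1·2·15}·(-1)^2·(+1)^1 = +1.
v=13: a=13^2·(≡3), b=13^4·(≡11) mod 13; (3|13)=+1, (11|13)=-1; (−1)^{2·4·6}·(+1)^4·(-1)^2 = +1.
v=7: a=7^1·(≡1), b=7^2·(≡5) mod 7; (1|7)=+1, (5|7)=-1; (−1)^{1·2·3}·(+1)^2·(-1)^1 = -1.
v=19: a=19^-2·(≡7), b=19^-2·(≡4) mod 19; (7|19)=+1, (4|19)=+1; (−1)^{-2·-2·9}·(+1)^-2·(+1)^-2 = +1.
Ram(97867, -37) = {2, 7, 11, 37}; no ℚ_2-point on the conic.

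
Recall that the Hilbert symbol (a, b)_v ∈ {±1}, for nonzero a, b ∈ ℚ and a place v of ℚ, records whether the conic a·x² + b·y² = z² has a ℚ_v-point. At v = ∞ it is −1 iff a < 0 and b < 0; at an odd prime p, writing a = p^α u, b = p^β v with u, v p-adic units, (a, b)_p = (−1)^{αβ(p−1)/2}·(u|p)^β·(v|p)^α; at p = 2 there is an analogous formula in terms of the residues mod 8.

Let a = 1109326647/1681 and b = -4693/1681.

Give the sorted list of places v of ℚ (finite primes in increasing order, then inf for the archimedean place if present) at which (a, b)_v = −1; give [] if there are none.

(a, b) ≡ (18183, -13) mod (ℚ^×)²; places V = {2, 3, 11, 13, 19, 29, 41, ∞}.
(a,b)_2: α=0, β=0; u≡7, v≡3 (mod 8); ε(u)ε(v)=1·1, αω(v)=0·1, βω(u)=0·0; sum ≡ 1  ⇒  -1.
(a,b)_19: α=3, u≡9; β=2, v≡7 (mod 19); (9|19)=+1, (7|19)=+1; sign (−1)^0·+1^2·+1^3 = +1.
(a,b)_∞: sgn(18183)=+, sgn(-13)=−, so +1.
(a,b)_41: α=-2, u≡20; β=-2, v≡22 (mod 41); (20|41)=+1, (22|41)=-1; sign (−1)^0·+1^-2·-1^-2 = +1.
(a,b)_13: α=2, u≡3; β=1, v≡4 (mod 13); (3|13)=+1, (4|13)=+1; sign (−1)^0·+1^1·+1^2 = +1.
(a,b)_11: α=1, u≡1; β=0, v≡9 (mod 11); (1|11)=+1, (9|11)=+1; sign (−1)^0·+1^0·+1^1 = +1.
(a,b)_29: α=1, u≡10; β=0, v≡24 (mod 29); (10|29)=-1, (24|29)=+1; sign (−1)^0·-1^0·+1^1 = +1.
(a,b)_3: α=1, u≡1; β=0, v≡2 (mod 3); (1|3)=+1, (2|3)=-1; sign (−1)^0·+1^0·-1^1 = -1.
Ram(18183, -13) = {2, 3}; no ℚ_2-point on the conic.

[2, 3]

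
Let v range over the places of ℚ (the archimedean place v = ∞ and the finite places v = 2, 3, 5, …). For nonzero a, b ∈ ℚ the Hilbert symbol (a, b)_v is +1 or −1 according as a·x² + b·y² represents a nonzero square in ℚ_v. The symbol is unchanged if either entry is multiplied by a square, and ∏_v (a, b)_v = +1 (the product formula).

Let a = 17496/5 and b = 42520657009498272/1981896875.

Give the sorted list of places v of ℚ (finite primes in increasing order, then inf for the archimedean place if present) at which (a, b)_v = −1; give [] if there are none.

(a, b) ≡ (30, 85470) mod (ℚ^×)²; places V = {2, 3, 5, 7, 11, 37, 43, 53, ∞}.
(a,b)_53: α=0, u≡33; β=2, v≡50 (mod 53); (33|53)=-1, (50|53)=-1; sign (−1)^0·-1^2·-1^0 = +1.
(a,b)_2: α=3, β=5; u≡7, v≡7 (mod 8); ε(u)ε(v)=1·1, αω(v)=3·0, βω(u)=5·0; sum ≡ 1  ⇒  -1.
(a,b)_43: α=0, u≡42; β=-2, v≡34 (mod 43); (42|43)=-1, (34|43)=-1; sign (−1)^0·-1^-2·-1^0 = +1.
(a,b)_37: α=0, u≡36; β=1, v≡33 (mod 37); (36|37)=+1, (33|37)=+1; sign (−1)^0·+1^1·+1^0 = +1.
(a,b)_11: α=0, u≡10; β=1, v≡1 (mod 11); (10|11)=-1, (1|11)=+1; sign (−1)^0·-1^1·+1^0 = -1.
(a,b)_7: α=0, u≡2; β=-3, v≡1 (mod 7); (2|7)=+1, (1|7)=+1; sign (−1)^0·+1^-3·+1^0 = +1.
(a,b)_∞: sgn(30)=+, sgn(85470)=+, so +1.
(a,b)_3: α=7, u≡1; β=19, v≡2 (mod 3); (1|3)=+1, (2|3)=-1; sign (−1)^1·+1^19·-1^7 = +1.
(a,b)_5: α=-1, u≡1; β=-5, v≡1 (mod 5); (1|5)=+1, (1|5)=+1; sign (−1)^0·+1^-5·+1^-1 = +1.
Ram(30, 85470) = {2, 11}; no ℚ_2-point on the conic.

[2, 11]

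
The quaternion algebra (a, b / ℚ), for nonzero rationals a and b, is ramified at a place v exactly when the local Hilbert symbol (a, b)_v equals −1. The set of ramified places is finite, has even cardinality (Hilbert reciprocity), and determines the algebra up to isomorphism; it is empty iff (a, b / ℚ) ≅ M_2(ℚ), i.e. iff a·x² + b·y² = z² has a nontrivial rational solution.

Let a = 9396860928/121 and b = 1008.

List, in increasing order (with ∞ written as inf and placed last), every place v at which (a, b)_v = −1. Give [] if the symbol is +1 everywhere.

[2, 13]

Mod squares: a ≡ 78, b ≡ 7. Check v ∈ {∞, 2, 3, 7, 11, 13}.
v=13: a=13^1·(≡11), b=13^0·(≡7) mod 13; (11|13)=-1, (7|13)=-1; (−1)^{1·0·6}·(-1)^0·(-1)^1 = -1.
v=11: a=11^-2·(≡4), b=11^0·(≡7) mod 11; (4|11)=+1, (7|11)=-1; (−1)^{-2·0·5}·(+1)^0·(-1)^-2 = +1.
v=7: a=7^6·(≡1), b=7^1·(≡4) mod 7; (1|7)=+1, (4|7)=+1; (−1)^{6·1·3}·(+1)^1·(+1)^6 = +1.
v=∞: 78 > 0 and 7 > 0  ⇒  (a,b)_∞ = +1.
v=2: v_2(a)=11, v_2(b)=4; units ≡ 7, 7 (mod 8); ε·ε+αω+βω = 1·1+11·0+4·0 ≡ 1  ⇒  (a,b)_2 = -1.
v=3: a=3^1·(≡2), b=3^2·(≡1) mod 3; (2|3)=-1, (1|3)=+1; (−1)^{1·2·1}·(-1)^2·(+1)^1 = +1.
|Ram(78, 7)| = 2, even; anisotropic at {2, 13}.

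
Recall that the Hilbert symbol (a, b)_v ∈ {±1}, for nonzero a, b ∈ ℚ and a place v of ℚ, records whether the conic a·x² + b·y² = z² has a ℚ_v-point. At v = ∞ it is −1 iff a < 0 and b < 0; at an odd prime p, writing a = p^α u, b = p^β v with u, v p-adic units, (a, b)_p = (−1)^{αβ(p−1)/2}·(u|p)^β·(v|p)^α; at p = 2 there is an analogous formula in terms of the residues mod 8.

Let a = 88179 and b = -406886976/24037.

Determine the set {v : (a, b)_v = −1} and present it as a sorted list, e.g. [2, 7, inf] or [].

(a, b) ≡ (88179, -12597) mod (ℚ^×)²; places V = {2, 3, 7, 13, 17, 19, 43, ∞}.
(a,b)_13: α=1, u≡10; β=-1, v≡8 (mod 13); (10|13)=+1, (8|13)=-1; sign (−1)^0·+1^-1·-1^1 = -1.
(a,b)_2: α=0, β=6; u≡3, v≡3 (mod 8); ε(u)ε(v)=1·1, αω(v)=0·1, βω(u)=6·1; sum ≡ 1  ⇒  -1.
(a,b)_17: α=1, u≡2; β=1, v≡7 (mod 17); (2|17)=+1, (7|17)=-1; sign (−1)^0·+1^1·-1^1 = -1.
(a,b)_43: α=0, u≡29; β=-2, v≡37 (mod 43); (29|43)=-1, (37|43)=-1; sign (−1)^0·-1^-2·-1^0 = +1.
(a,b)_7: α=1, u≡4; β=0, v≡6 (mod 7); (4|7)=+1, (6|7)=-1; sign (−1)^0·+1^0·-1^1 = -1.
(a,b)_19: α=1, u≡5; β=1, v≡12 (mod 19); (5|19)=+1, (12|19)=-1; sign (−1)^1·+1^1·-1^1 = +1.
(a,b)_∞: sgn(88179)=+, sgn(-12597)=−, so +1.
(a,b)_3: α=1, u≡2; β=9, v≡1 (mod 3); (2|3)=-1, (1|3)=+1; sign (−1)^1·-1^9·+1^1 = +1.
Ram(88179, -12597) = {2, 7, 13, 17}; no ℚ_2-point on the conic.

[2, 7, 13, 17]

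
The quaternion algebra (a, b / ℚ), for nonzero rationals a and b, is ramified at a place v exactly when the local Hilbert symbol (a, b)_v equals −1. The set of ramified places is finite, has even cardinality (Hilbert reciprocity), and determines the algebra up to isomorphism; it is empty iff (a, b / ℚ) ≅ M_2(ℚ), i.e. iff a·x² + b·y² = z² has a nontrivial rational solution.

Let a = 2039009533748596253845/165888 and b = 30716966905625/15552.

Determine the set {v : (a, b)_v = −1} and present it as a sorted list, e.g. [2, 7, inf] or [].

(a, b) ≡ (10010, 3003) mod (ℚ^×)²; places V = {2, 3, 5, 7, 11, 13, ∞}.
(a,b)_∞: sgn(10010)=+, sgn(3003)=+, so +1.
(a,b)_3: α=-4, u≡2; β=-5, v≡2 (mod 3); (2|3)=-1, (2|3)=-1; sign (−1)^0·-1^-5·-1^-4 = -1.
(a,b)_7: α=9, u≡2; β=5, v≡1 (mod 7); (2|7)=+1, (1|7)=+1; sign (−1)^1·+1^5·+1^9 = -1.
(a,b)_13: α=7, u≡9; β=3, v≡4 (mod 13); (9|13)=+1, (4|13)=+1; sign (−1)^0·+1^3·+1^7 = +1.
(a,b)_11: α=5, u≡2; β=3, v≡3 (mod 11); (2|11)=-1, (3|11)=+1; sign (−1)^1·-1^3·+1^5 = +1.
(a,b)_2: α=-11, β=-6; u≡5, v≡3 (mod 8); ε(u)ε(v)=0·1, αω(v)=-11·1, βω(u)=-6·1; sum ≡ 1  ⇒  -1.
(a,b)_5: α=1, u≡3; β=4, v≡2 (mod 5); (3|5)=-1, (2|5)=-1; sign (−1)^0·-1^4·-1^1 = -1.
(10010, 3003 / ℚ) ramifies at {2, 3, 5, 7}: a division algebra.

[2, 3, 5, 7]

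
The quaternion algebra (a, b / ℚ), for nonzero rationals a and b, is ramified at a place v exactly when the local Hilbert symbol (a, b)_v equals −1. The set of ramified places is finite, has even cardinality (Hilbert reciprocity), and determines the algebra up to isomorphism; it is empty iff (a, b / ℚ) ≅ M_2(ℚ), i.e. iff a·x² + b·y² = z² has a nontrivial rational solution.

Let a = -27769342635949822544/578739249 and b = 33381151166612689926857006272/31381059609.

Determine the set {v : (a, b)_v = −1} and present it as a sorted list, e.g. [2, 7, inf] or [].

[2, 7, 29, 41]

(a, b) ≡ (-29, 8323) mod (ℚ^×)²; places V = {2, 3, 7, 11, 13, 17, 19, 29, 41, ∞}.
(a,b)_41: α=2, u≡13; β=3, v≡25 (mod 41); (13|41)=-1, (25|41)=+1; sign (−1)^0·-1^3·+1^2 = -1.
(a,b)_17: α=2, u≡3; β=2, v≡14 (mod 17); (3|17)=-1, (14|17)=-1; sign (−1)^0·-1^2·-1^2 = +1.
(a,b)_3: α=-14, u≡1; β=-22, v≡1 (mod 3); (1|3)=+1, (1|3)=+1; sign (−1)^0·+1^-22·+1^-14 = +1.
(a,b)_19: α=2, u≡17; β=4, v≡17 (mod 19); (17|19)=+1, (17|19)=+1; sign (−1)^0·+1^4·+1^2 = +1.
(a,b)_29: α=3, u≡1; β=5, v≡26 (mod 29); (1|29)=+1, (26|29)=-1; sign (−1)^0·+1^5·-1^3 = -1.
(a,b)_11: α=-2, u≡3; β=0, v≡6 (mod 11); (3|11)=+1, (6|11)=-1; sign (−1)^0·+1^0·-1^-2 = +1.
(a,b)_∞: sgn(-29)=−, sgn(8323)=+, so +1.
(a,b)_7: α=4, u≡3; β=3, v≡6 (mod 7); (3|7)=-1, (6|7)=-1; sign (−1)^0·-1^3·-1^4 = -1.
(a,b)_2: α=4, β=6; u≡3, v≡3 (mod 8); ε(u)ε(v)=1·1, αω(v)=4·1, βω(u)=6·1; sum ≡ 1  ⇒  -1.
(a,b)_13: α=2, u≡1; β=4, v≡10 (mod 13); (1|13)=+1, (10|13)=+1; sign (−1)^0·+1^4·+1^2 = +1.
Ram(-29, 8323) = {2, 7, 29, 41}; no ℚ_2-point on the conic.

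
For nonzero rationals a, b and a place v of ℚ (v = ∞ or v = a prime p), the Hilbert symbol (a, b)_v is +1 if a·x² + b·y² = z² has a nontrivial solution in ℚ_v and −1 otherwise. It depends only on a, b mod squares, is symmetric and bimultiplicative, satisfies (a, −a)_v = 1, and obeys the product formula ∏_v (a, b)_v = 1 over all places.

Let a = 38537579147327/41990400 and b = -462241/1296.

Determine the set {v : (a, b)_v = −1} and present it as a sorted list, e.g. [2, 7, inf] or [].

[2, 13, 17, 29]

(a, b) ≡ (147407, -481) mod (ℚ^×)²; places V = {2, 3, 5, 13, 17, 19, 23, 29, 31, 37, ∞}.
(a,b)_23: α=3, u≡11; β=0, v≡16 (mod 23); (11|23)=-1, (16|23)=+1; sign (−1)^0·-1^0·+1^3 = +1.
(a,b)_31: α=0, u≡28; β=2, v≡13 (mod 31); (28|31)=+1, (13|31)=-1; sign (−1)^0·+1^2·-1^0 = +1.
(a,b)_∞: sgn(147407)=+, sgn(-481)=−, so +1.
(a,b)_17: α=1, u≡8; β=0, v≡10 (mod 17); (8|17)=+1, (10|17)=-1; sign (−1)^0·+1^0·-1^1 = -1.
(a,b)_37: α=2, u≡1; β=1, v≡13 (mod 37); (1|37)=+1, (13|37)=-1; sign (−1)^0·+1^1·-1^2 = +1.
(a,b)_29: α=1, u≡8; β=0, v≡14 (mod 29); (8|29)=-1, (14|29)=-1; sign (−1)^0·-1^0·-1^1 = -1.
(a,b)_2: α=-8, β=-4; u≡7, v≡7 (mod 8); ε(u)ε(v)=1·1, αω(v)=-8·0, βω(u)=-4·0; sum ≡ 1  ⇒  -1.
(a,b)_13: α=1, u≡4; β=1, v≡7 (mod 13); (4|13)=+1, (7|13)=-1; sign (−1)^0·+1^1·-1^1 = -1.
(a,b)_3: α=-8, u≡2; β=-4, v≡2 (mod 3); (2|3)=-1, (2|3)=-1; sign (−1)^0·-1^-4·-1^-8 = +1.
(a,b)_5: α=-2, u≡2; β=0, v≡4 (mod 5); (2|5)=-1, (4|5)=+1; sign (−1)^0·-1^0·+1^-2 = +1.
(a,b)_19: α=2, u≡4; β=0, v≡12 (mod 19); (4|19)=+1, (12|19)=-1; sign (−1)^0·+1^0·-1^2 = +1.
Ram(147407, -481) = {2, 13, 17, 29}; no ℚ_2-point on the conic.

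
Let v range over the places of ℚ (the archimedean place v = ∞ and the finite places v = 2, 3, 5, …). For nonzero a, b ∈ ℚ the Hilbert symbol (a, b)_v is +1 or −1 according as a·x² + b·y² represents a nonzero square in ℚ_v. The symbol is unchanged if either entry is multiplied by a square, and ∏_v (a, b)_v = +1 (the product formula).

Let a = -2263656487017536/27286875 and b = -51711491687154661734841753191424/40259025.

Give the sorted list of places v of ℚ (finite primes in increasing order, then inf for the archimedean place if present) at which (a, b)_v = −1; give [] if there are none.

Mod squares: a ≡ -8226691, b ≡ -156307129. Check v ∈ {∞, 2, 3, 5, 7, 11, 13, 17, 19, 23, 29, 37, 41, 47}.
v=47: a=47^0·(≡34), b=47^-2·(≡30) mod 47; (34|47)=+1, (30|47)=-1; (−1)^{0·-2·23}·(+1)^-2·(-1)^0 = +1.
v=29: a=29^1·(≡9), b=29^3·(≡21) mod 29; (9|29)=+1, (21|29)=-1; (−1)^{1·3·14}·(+1)^3·(-1)^1 = -1.
v=11: a=11^-1·(≡4), b=11^1·(≡7) mod 11; (4|11)=+1, (7|11)=-1; (−1)^{-1·1·5}·(+1)^1·(-1)^-1 = +1.
v=2: v_2(a)=6, v_2(b)=10; units ≡ 5, 7 (mod 8); ε·ε+αω+βω = 0·1+6·0+10·1 ≡ 0  ⇒  (a,b)_2 = +1.
v=7: a=7^-2·(≡3), b=7^0·(≡4) mod 7; (3|7)=-1, (4|7)=+1; (−1)^{-2·0·3}·(-1)^0·(+1)^-2 = +1.
v=5: a=5^-4·(≡1), b=5^-2·(≡1) mod 5; (1|5)=+1, (1|5)=+1; (−1)^{-4·-2·2}·(+1)^-2·(+1)^-4 = +1.
v=17: a=17^1·(≡13), b=17^3·(≡9) mod 17; (13|17)=+1, (9|17)=+1; (−1)^{1·3·8}·(+1)^3·(+1)^1 = +1.
v=19: a=19^0·(≡6), b=19^1·(≡16) mod 19; (6|19)=+1, (16|19)=+1; (−1)^{0·1·9}·(+1)^1·(+1)^0 = +1.
v=∞: -8226691 < 0 and -156307129 < 0  ⇒  (a,b)_∞ = -1.
v=23: a=23^4·(≡3), b=23^4·(≡20) mod 23; (3|23)=+1, (20|23)=-1; (−1)^{4·4·11}·(+1)^4·(-1)^4 = +1.
v=13: a=13^2·(≡5), b=13^0·(≡3) mod 13; (5|13)=-1, (3|13)=+1; (−1)^{2·0·6}·(-1)^0·(+1)^2 = +1.
v=41: a=41^1·(≡14), b=41^7·(≡4) mod 41; (14|41)=-1, (4|41)=+1; (−1)^{1·7·20}·(-1)^7·(+1)^1 = -1.
v=3: a=3^-4·(≡2), b=3^-6·(≡2) mod 3; (2|3)=-1, (2|3)=-1; (−1)^{-4·-6·1}·(-1)^-6·(-1)^-4 = +1.
v=37: a=37^1·(≡3), b=37^1·(≡2) mod 37; (3|37)=+1, (2|37)=-1; (−1)^{1·1·18}·(+1)^1·(-1)^1 = -1.
|Ram(-8226691, -156307129)| = 4, even; anisotropic at {29, 37, 41, ∞}.

[29, 37, 41, inf]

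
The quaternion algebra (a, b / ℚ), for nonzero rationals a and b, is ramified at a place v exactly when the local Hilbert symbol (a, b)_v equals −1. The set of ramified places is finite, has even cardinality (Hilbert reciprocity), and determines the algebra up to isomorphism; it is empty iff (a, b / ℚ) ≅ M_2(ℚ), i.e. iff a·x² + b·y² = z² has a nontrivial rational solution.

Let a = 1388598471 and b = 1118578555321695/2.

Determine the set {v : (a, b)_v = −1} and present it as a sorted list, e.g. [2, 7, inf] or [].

[2, 17]

(a, b) ≡ (39, 510) mod (ℚ^×)²; places V = {2, 3, 5, 13, 17, ∞}.
(a,b)_2: α=0, β=-1; u≡7, v≡7 (mod 8); ε(u)ε(v)=1·1, αω(v)=0·0, βω(u)=-1·0; sum ≡ 1  ⇒  -1.
(a,b)_13: α=3, u≡9; β=4, v≡12 (mod 13); (9|13)=+1, (12|13)=+1; sign (−1)^0·+1^4·+1^3 = +1.
(a,b)_∞: sgn(39)=+, sgn(510)=+, so +1.
(a,b)_5: α=0, u≡1; β=1, v≡2 (mod 5); (1|5)=+1, (2|5)=-1; sign (−1)^0·+1^1·-1^0 = +1.
(a,b)_17: α=2, u≡10; β=3, v≡13 (mod 17); (10|17)=-1, (13|17)=+1; sign (−1)^0·-1^3·+1^2 = -1.
(a,b)_3: α=7, u≡1; β=13, v≡2 (mod 3); (1|3)=+1, (2|3)=-1; sign (−1)^1·+1^13·-1^7 = +1.
(39, 510 / ℚ) ramifies at {2, 17}: a division algebra.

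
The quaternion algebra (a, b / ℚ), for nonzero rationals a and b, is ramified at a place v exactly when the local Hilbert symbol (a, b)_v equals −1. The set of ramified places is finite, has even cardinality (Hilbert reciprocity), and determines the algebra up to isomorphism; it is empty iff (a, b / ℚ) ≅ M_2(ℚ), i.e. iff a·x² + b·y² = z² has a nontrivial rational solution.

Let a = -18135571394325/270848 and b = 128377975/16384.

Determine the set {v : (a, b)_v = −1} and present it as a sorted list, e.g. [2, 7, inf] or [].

[2, 31]

(a, b) ≡ (-186, 31) mod (ℚ^×)²; places V = {2, 3, 5, 7, 11, 23, 31, 37, ∞}.
(a,b)_2: α=-9, β=-14; u≡3, v≡7 (mod 8); ε(u)ε(v)=1·1, αω(v)=-9·0, βω(u)=-14·1; sum ≡ 1  ⇒  -1.
(a,b)_∞: sgn(-186)=−, sgn(31)=+, so +1.
(a,b)_23: α=-2, u≡15; β=0, v≡6 (mod 23); (15|23)=-1, (6|23)=+1; sign (−1)^0·-1^0·+1^-2 = +1.
(a,b)_5: α=2, u≡4; β=2, v≡1 (mod 5); (4|5)=+1, (1|5)=+1; sign (−1)^0·+1^2·+1^2 = +1.
(a,b)_11: α=2, u≡3; β=2, v≡5 (mod 11); (3|11)=+1, (5|11)=+1; sign (−1)^0·+1^2·+1^2 = +1.
(a,b)_7: α=2, u≡3; β=0, v≡3 (mod 7); (3|7)=-1, (3|7)=-1; sign (−1)^0·-1^0·-1^2 = +1.
(a,b)_3: α=1, u≡1; β=0, v≡1 (mod 3); (1|3)=+1, (1|3)=+1; sign (−1)^0·+1^0·+1^1 = +1.
(a,b)_37: α=2, u≡21; β=2, v≡24 (mod 37); (21|37)=+1, (24|37)=-1; sign (−1)^0·+1^2·-1^2 = +1.
(a,b)_31: α=3, u≡7; β=1, v≡25 (mod 31); (7|31)=+1, (25|31)=+1; sign (−1)^1·+1^1·+1^3 = -1.
(-186, 31 / ℚ) ramifies at {2, 31}: a division algebra.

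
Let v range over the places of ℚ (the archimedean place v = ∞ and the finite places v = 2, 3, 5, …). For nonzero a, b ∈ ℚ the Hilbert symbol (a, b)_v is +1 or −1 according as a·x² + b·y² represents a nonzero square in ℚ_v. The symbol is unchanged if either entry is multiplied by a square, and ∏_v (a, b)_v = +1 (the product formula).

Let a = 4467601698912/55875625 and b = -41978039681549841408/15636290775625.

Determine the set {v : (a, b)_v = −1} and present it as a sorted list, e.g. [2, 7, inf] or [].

Mod squares: a ≡ 22, b ≡ -357. Check v ∈ {∞, 2, 3, 5, 7, 11, 13, 17, 23, 47}.
v=13: a=13^-2·(≡3), b=13^-2·(≡7) mod 13; (3|13)=+1, (7|13)=-1; (−1)^{-2·-2·6}·(+1)^-2·(-1)^-2 = +1.
v=17: a=17^2·(≡5), b=17^1·(≡16) mod 17; (5|17)=-1, (16|17)=+1; (−1)^{2·1·8}·(-1)^1·(+1)^2 = -1.
v=3: a=3^2·(≡1), b=3^5·(≡1) mod 3; (1|3)=+1, (1|3)=+1; (−1)^{2·5·1}·(+1)^5·(+1)^2 = +1.
v=2: v_2(a)=5, v_2(b)=10; units ≡ 3, 3 (mod 8); ε·ε+αω+βω = 1·1+5·1+10·1 ≡ 0  ⇒  (a,b)_2 = +1.
v=5: a=5^-4·(≡2), b=5^-4·(≡2) mod 5; (2|5)=-1, (2|5)=-1; (−1)^{-4·-4·2}·(-1)^-4·(-1)^-4 = +1.
v=23: a=23^-2·(≡22), b=23^-6·(≡5) mod 23; (22|23)=-1, (5|23)=-1; (−1)^{-2·-6·11}·(-1)^-6·(-1)^-2 = +1.
v=11: a=11^1·(≡8), b=11^2·(≡8) mod 11; (8|11)=-1, (8|11)=-1; (−1)^{1·2·5}·(-1)^2·(-1)^1 = -1.
v=47: a=47^4·(≡45), b=47^4·(≡46) mod 47; (45|47)=-1, (46|47)=-1; (−1)^{4·4·23}·(-1)^4·(-1)^4 = +1.
v=7: a=7^0·(≡2), b=7^5·(≡3) mod 7; (2|7)=+1, (3|7)=-1; (−1)^{0·5·3}·(+1)^5·(-1)^0 = +1.
v=∞: 22 > 0 and -357 < 0  ⇒  (a,b)_∞ = +1.
Ram(22, -357) = {11, 17}; no ℚ_11-point on the conic.

[11, 17]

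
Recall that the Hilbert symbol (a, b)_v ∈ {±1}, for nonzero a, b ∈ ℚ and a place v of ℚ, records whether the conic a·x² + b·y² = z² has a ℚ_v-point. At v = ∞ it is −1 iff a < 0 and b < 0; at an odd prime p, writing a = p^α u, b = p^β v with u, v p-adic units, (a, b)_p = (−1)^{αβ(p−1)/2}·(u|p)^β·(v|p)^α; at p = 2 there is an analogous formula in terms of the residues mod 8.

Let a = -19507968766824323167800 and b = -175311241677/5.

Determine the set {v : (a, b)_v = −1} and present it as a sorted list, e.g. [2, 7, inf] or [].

[5, 13, 17, inf]

(a, b) ≡ (-782, -65) mod (ℚ^×)²; places V = {2, 3, 5, 11, 13, 17, 23, ∞}.
(a,b)_13: α=0, u≡11; β=1, v≡7 (mod 13); (11|13)=-1, (7|13)=-1; sign (−1)^0·-1^1·-1^0 = -1.
(a,b)_∞: sgn(-782)=−, sgn(-65)=−, so -1.
(a,b)_23: α=5, u≡9; β=2, v≡12 (mod 23); (9|23)=+1, (12|23)=+1; sign (−1)^0·+1^2·+1^5 = +1.
(a,b)_3: α=6, u≡1; β=6, v≡1 (mod 3); (1|3)=+1, (1|3)=+1; sign (−1)^0·+1^6·+1^6 = +1.
(a,b)_11: α=4, u≡6; β=2, v≡3 (mod 11); (6|11)=-1, (3|11)=+1; sign (−1)^0·-1^2·+1^4 = +1.
(a,b)_17: α=5, u≡14; β=2, v≡14 (mod 17); (14|17)=-1, (14|17)=-1; sign (−1)^0·-1^2·-1^5 = -1.
(a,b)_2: α=3, β=0; u≡1, v≡7 (mod 8); ε(u)ε(v)=0·1, αω(v)=3·0, βω(u)=0·0; sum ≡ 0  ⇒  +1.
(a,b)_5: α=2, u≡3; β=-1, v≡3 (mod 5); (3|5)=-1, (3|5)=-1; sign (−1)^0·-1^-1·-1^2 = -1.
Ram(-782, -65) = {5, 13, 17, ∞}; no ℚ_5-point on the conic.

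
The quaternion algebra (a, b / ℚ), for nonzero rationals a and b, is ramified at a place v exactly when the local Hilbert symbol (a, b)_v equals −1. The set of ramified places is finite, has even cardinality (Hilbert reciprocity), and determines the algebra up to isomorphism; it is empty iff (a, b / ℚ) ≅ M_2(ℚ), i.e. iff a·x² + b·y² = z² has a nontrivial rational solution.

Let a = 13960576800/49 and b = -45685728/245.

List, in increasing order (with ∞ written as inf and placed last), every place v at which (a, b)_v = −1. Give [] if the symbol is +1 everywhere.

[2, 5, 17, 29]

(a, b) ≡ (430882, -13110) mod (ℚ^×)²; places V = {2, 3, 5, 7, 11, 17, 19, 23, 29, ∞}.
(a,b)_∞: sgn(430882)=+, sgn(-13110)=−, so +1.
(a,b)_23: α=1, u≡18; β=1, v≡7 (mod 23); (18|23)=+1, (7|23)=-1; sign (−1)^1·+1^1·-1^1 = +1.
(a,b)_2: α=5, β=5; u≡1, v≡5 (mod 8); ε(u)ε(v)=0·0, αω(v)=5·1, βω(u)=5·0; sum ≡ 1  ⇒  -1.
(a,b)_19: α=1, u≡5; β=1, v≡12 (mod 19); (5|19)=+1, (12|19)=-1; sign (−1)^1·+1^1·-1^1 = +1.
(a,b)_3: α=4, u≡1; β=3, v≡1 (mod 3); (1|3)=+1, (1|3)=+1; sign (−1)^0·+1^3·+1^4 = +1.
(a,b)_7: α=-2, u≡2; β=-2, v≡2 (mod 7); (2|7)=+1, (2|7)=+1; sign (−1)^0·+1^-2·+1^-2 = +1.
(a,b)_5: α=2, u≡3; β=-1, v≡3 (mod 5); (3|5)=-1, (3|5)=-1; sign (−1)^0·-1^-1·-1^2 = -1.
(a,b)_29: α=1, u≡18; β=0, v≡18 (mod 29); (18|29)=-1, (18|29)=-1; sign (−1)^0·-1^0·-1^1 = -1.
(a,b)_17: α=1, u≡16; β=0, v≡3 (mod 17); (16|17)=+1, (3|17)=-1; sign (−1)^0·+1^0·-1^1 = -1.
(a,b)_11: α=0, u≡1; β=2, v≡6 (mod 11); (1|11)=+1, (6|11)=-1; sign (−1)^0·+1^2·-1^0 = +1.
(430882, -13110 / ℚ) ramifies at {2, 5, 17, 29}: a division algebra.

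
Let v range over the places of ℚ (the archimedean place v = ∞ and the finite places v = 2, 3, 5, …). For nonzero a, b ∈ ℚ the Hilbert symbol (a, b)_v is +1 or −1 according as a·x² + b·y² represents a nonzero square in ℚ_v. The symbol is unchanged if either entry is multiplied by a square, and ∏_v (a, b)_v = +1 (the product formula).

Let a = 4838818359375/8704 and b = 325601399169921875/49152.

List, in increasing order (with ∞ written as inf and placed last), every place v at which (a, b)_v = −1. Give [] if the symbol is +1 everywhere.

(a, b) ≡ (15470, 33) mod (ℚ^×)²; places V = {2, 3, 5, 7, 11, 13, 17, ∞}.
(a,b)_13: α=1, u≡2; β=2, v≡8 (mod 13); (2|13)=-1, (8|13)=-1; sign (−1)^0·-1^2·-1^1 = -1.
(a,b)_7: α=1, u≡3; β=2, v≡6 (mod 7); (3|7)=-1, (6|7)=-1; sign (−1)^0·-1^2·-1^1 = -1.
(a,b)_5: α=11, u≡1; β=12, v≡3 (mod 5); (1|5)=+1, (3|5)=-1; sign (−1)^0·+1^12·-1^11 = -1.
(a,b)_2: α=-9, β=-14; u≡7, v≡1 (mod 8); ε(u)ε(v)=1·0, αω(v)=-9·0, βω(u)=-14·0; sum ≡ 0  ⇒  +1.
(a,b)_∞: sgn(15470)=+, sgn(33)=+, so +1.
(a,b)_3: α=2, u≡2; β=-1, v≡2 (mod 3); (2|3)=-1, (2|3)=-1; sign (−1)^0·-1^-1·-1^2 = -1.
(a,b)_17: α=-1, u≡16; β=0, v≡16 (mod 17); (16|17)=+1, (16|17)=+1; sign (−1)^0·+1^0·+1^-1 = +1.
(a,b)_11: α=2, u≡1; β=5, v≡4 (mod 11); (1|11)=+1, (4|11)=+1; sign (−1)^0·+1^5·+1^2 = +1.
Ram(15470, 33) = {3, 5, 7, 13}; no ℚ_3-point on the conic.

[3, 5, 7, 13]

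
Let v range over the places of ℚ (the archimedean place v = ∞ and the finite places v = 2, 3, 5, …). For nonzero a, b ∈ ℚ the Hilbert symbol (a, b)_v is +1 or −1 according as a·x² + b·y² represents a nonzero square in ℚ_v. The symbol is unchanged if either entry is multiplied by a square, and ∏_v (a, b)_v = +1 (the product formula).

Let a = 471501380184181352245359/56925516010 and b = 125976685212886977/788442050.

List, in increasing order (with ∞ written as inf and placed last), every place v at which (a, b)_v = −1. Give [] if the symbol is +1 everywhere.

Mod squares: a ≡ 160310, b ≡ 34. Check v ∈ {∞, 2, 3, 5, 7, 11, 17, 19, 23, 41}.
v=3: a=3^12·(≡2), b=3^8·(≡1) mod 3; (2|3)=-1, (1|3)=+1; (−1)^{12·8·1}·(-1)^8·(+1)^12 = +1.
v=5: a=5^-1·(≡2), b=5^-2·(≡1) mod 5; (2|5)=-1, (1|5)=+1; (−1)^{-1·-2·2}·(-1)^-2·(+1)^-1 = +1.
v=2: v_2(a)=-1, v_2(b)=-1; units ≡ 3, 1 (mod 8); ε·ε+αω+βω = 1·0+-1·0+-1·1 ≡ 1  ⇒  (a,b)_2 = -1.
v=11: a=11^-2·(≡8), b=11^-2·(≡9) mod 11; (8|11)=-1, (9|11)=+1; (−1)^{-2·-2·5}·(-1)^-2·(+1)^-2 = +1.
v=23: a=23^5·(≡6), b=23^4·(≡14) mod 23; (6|23)=+1, (14|23)=-1; (−1)^{5·4·11}·(+1)^4·(-1)^5 = -1.
v=17: a=17^1·(≡5), b=17^1·(≡16) mod 17; (5|17)=-1, (16|17)=+1; (−1)^{1·1·8}·(-1)^1·(+1)^1 = -1.
v=∞: 160310 > 0 and 34 > 0  ⇒  (a,b)_∞ = +1.
v=41: a=41^3·(≡7), b=41^2·(≡35) mod 41; (7|41)=-1, (35|41)=-1; (−1)^{3·2·20}·(-1)^2·(-1)^3 = -1.
v=19: a=19^-6·(≡11), b=19^-4·(≡14) mod 19; (11|19)=+1, (14|19)=-1; (−1)^{-6·-4·9}·(+1)^-4·(-1)^-6 = +1.
v=7: a=7^6·(≡5), b=7^4·(≡3) mod 7; (5|7)=-1, (3|7)=-1; (−1)^{6·4·3}·(-1)^4·(-1)^6 = +1.
|Ram(160310, 34)| = 4, even; anisotropic at {2, 17, 23, 41}.

[2, 17, 23, 41]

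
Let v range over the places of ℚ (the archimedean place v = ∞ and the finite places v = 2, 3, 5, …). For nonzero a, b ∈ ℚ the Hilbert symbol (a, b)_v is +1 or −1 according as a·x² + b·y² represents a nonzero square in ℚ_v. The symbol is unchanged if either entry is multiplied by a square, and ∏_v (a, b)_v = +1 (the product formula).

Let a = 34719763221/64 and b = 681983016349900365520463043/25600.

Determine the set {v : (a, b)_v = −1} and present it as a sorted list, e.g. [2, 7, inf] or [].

[7, 11, 17, 29]

Mod squares: a ≡ 46189, b ≡ 113883. Check v ∈ {∞, 2, 3, 5, 7, 11, 13, 17, 19, 29}.
v=13: a=13^1·(≡1), b=13^4·(≡10) mod 13; (1|13)=+1, (10|13)=+1; (−1)^{1·4·6}·(+1)^4·(+1)^1 = +1.
v=11: a=11^1·(≡6), b=11^3·(≡2) mod 11; (6|11)=-1, (2|11)=-1; (−1)^{1·3·5}·(-1)^3·(-1)^1 = -1.
v=17: a=17^5·(≡11), b=17^5·(≡13) mod 17; (11|17)=-1, (13|17)=+1; (−1)^{5·5·8}·(-1)^5·(+1)^5 = -1.
v=2: v_2(a)=-6, v_2(b)=-10; units ≡ 5, 3 (mod 8); ε·ε+αω+βω = 0·1+-6·1+-10·1 ≡ 0  ⇒  (a,b)_2 = +1.
v=3: a=3^2·(≡1), b=3^3·(≡2) mod 3; (1|3)=+1, (2|3)=-1; (−1)^{2·3·1}·(+1)^3·(-1)^2 = +1.
v=7: a=7^0·(≡3), b=7^3·(≡2) mod 7; (3|7)=-1, (2|7)=+1; (−1)^{0·3·3}·(-1)^3·(+1)^0 = -1.
v=∞: 46189 > 0 and 113883 > 0  ⇒  (a,b)_∞ = +1.
v=19: a=19^1·(≡12), b=19^6·(≡11) mod 19; (12|19)=-1, (11|19)=+1; (−1)^{1·6·9}·(-1)^6·(+1)^1 = +1.
v=29: a=29^0·(≡17), b=29^1·(≡10) mod 29; (17|29)=-1, (10|29)=-1; (−1)^{0·1·14}·(-1)^1·(-1)^0 = -1.
v=5: a=5^0·(≡4), b=5^-2·(≡2) mod 5; (4|5)=+1, (2|5)=-1; (−1)^{0·-2·2}·(+1)^-2·(-1)^0 = +1.
|Ram(46189, 113883)| = 4, even; anisotropic at {7, 11, 17, 29}.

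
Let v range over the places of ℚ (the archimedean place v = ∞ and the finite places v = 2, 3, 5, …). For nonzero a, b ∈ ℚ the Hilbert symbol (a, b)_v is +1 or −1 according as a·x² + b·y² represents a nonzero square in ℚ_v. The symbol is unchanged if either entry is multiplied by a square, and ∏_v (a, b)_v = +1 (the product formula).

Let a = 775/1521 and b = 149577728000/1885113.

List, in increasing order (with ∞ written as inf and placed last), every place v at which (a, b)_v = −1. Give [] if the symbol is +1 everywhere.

[2, 17, 19, 31]

Mod squares: a ≡ 31, b ≡ 1615. Check v ∈ {∞, 2, 3, 5, 13, 17, 19, 31, 37}.
v=31: a=31^1·(≡28), b=31^2·(≡23) mod 31; (28|31)=+1, (23|31)=-1; (−1)^{1·2·15}·(+1)^2·(-1)^1 = -1.
v=∞: 31 > 0 and 1615 > 0  ⇒  (a,b)_∞ = +1.
v=3: a=3^-2·(≡1), b=3^-4·(≡1) mod 3; (1|3)=+1, (1|3)=+1; (−1)^{-2·-4·1}·(+1)^-4·(+1)^-2 = +1.
v=5: a=5^2·(≡1), b=5^3·(≡3) mod 5; (1|5)=+1, (3|5)=-1; (−1)^{2·3·2}·(+1)^3·(-1)^2 = +1.
v=19: a=19^0·(≡15), b=19^1·(≡6) mod 19; (15|19)=-1, (6|19)=+1; (−1)^{0·1·9}·(-1)^1·(+1)^0 = -1.
v=13: a=13^-2·(≡11), b=13^0·(≡10) mod 13; (11|13)=-1, (10|13)=+1; (−1)^{-2·0·6}·(-1)^0·(+1)^-2 = +1.
v=2: v_2(a)=0, v_2(b)=16; units ≡ 7, 7 (mod 8); ε·ε+αω+βω = 1·1+0·0+16·0 ≡ 1  ⇒  (a,b)_2 = -1.
v=37: a=37^0·(≡18), b=37^-2·(≡6) mod 37; (18|37)=-1, (6|37)=-1; (−1)^{0·-2·18}·(-1)^-2·(-1)^0 = +1.
v=17: a=17^0·(≡14), b=17^-1·(≡14) mod 17; (14|17)=-1, (14|17)=-1; (−1)^{0·-1·8}·(-1)^-1·(-1)^0 = -1.
Ram(31, 1615) = {2, 17, 19, 31}; no ℚ_2-point on the conic.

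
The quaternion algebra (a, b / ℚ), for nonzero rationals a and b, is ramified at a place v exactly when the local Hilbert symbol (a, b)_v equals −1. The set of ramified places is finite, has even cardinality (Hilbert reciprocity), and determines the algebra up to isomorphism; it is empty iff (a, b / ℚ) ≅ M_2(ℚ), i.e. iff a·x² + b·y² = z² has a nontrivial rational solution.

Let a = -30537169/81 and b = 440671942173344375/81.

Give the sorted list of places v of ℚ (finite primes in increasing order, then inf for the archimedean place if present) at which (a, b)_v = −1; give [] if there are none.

[2, 41]

Mod squares: a ≡ -30537169, b ≡ 1271. Check v ∈ {∞, 2, 3, 5, 13, 23, 31, 41, 47, 53}.
v=13: a=13^1·(≡3), b=13^2·(≡9) mod 13; (3|13)=+1, (9|13)=+1; (−1)^{1·2·6}·(+1)^2·(+1)^1 = +1.
v=31: a=31^0·(≡18), b=31^1·(≡9) mod 31; (18|31)=+1, (9|31)=+1; (−1)^{0·1·15}·(+1)^1·(+1)^0 = +1.
v=41: a=41^1·(≡3), b=41^1·(≡39) mod 41; (3|41)=-1, (39|41)=+1; (−1)^{1·1·20}·(-1)^1·(+1)^1 = -1.
v=47: a=47^1·(≡18), b=47^2·(≡14) mod 47; (18|47)=+1, (14|47)=+1; (−1)^{1·2·23}·(+1)^2·(+1)^1 = +1.
v=2: v_2(a)=0, v_2(b)=0; units ≡ 7, 7 (mod 8); ε·ε+αω+βω = 1·1+0·0+0·0 ≡ 1  ⇒  (a,b)_2 = -1.
v=3: a=3^-4·(≡2), b=3^-4·(≡2) mod 3; (2|3)=-1, (2|3)=-1; (−1)^{-4·-4·1}·(-1)^-4·(-1)^-4 = +1.
v=5: a=5^0·(≡1), b=5^4·(≡1) mod 5; (1|5)=+1, (1|5)=+1; (−1)^{0·4·2}·(+1)^4·(+1)^0 = +1.
v=53: a=53^1·(≡11), b=53^2·(≡10) mod 53; (11|53)=+1, (10|53)=+1; (−1)^{1·2·26}·(+1)^2·(+1)^1 = +1.
v=23: a=23^1·(≡13), b=23^2·(≡2) mod 23; (13|23)=+1, (2|23)=+1; (−1)^{1·2·11}·(+1)^2·(+1)^1 = +1.
v=∞: -30537169 < 0 and 1271 > 0  ⇒  (a,b)_∞ = +1.
Ram(-30537169, 1271) = {2, 41}; no ℚ_2-point on the conic.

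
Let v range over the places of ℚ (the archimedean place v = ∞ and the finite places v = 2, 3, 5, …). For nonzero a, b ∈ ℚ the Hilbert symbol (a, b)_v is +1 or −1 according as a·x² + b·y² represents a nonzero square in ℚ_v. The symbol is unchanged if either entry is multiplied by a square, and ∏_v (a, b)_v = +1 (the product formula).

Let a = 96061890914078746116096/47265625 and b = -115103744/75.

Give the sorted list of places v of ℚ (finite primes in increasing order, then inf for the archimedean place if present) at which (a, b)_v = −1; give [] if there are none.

Mod squares: a ≡ 186, b ≡ -6882. Check v ∈ {∞, 2, 3, 5, 7, 11, 13, 31, 37}.
v=31: a=31^3·(≡12), b=31^1·(≡12) mod 31; (12|31)=-1, (12|31)=-1; (−1)^{3·1·15}·(-1)^1·(-1)^3 = -1.
v=7: a=7^4·(≡1), b=7^2·(≡5) mod 7; (1|7)=+1, (5|7)=-1; (−1)^{4·2·3}·(+1)^2·(-1)^4 = +1.
v=37: a=37^2·(≡36), b=37^1·(≡11) mod 37; (36|37)=+1, (11|37)=+1; (−1)^{2·1·18}·(+1)^1·(+1)^2 = +1.
v=3: a=3^11·(≡2), b=3^-1·(≡1) mod 3; (2|3)=-1, (1|3)=+1; (−1)^{11·-1·1}·(-1)^-1·(+1)^11 = +1.
v=13: a=13^2·(≡10), b=13^0·(≡5) mod 13; (10|13)=+1, (5|13)=-1; (−1)^{2·0·6}·(+1)^0·(-1)^2 = +1.
v=2: v_2(a)=15, v_2(b)=11; units ≡ 5, 7 (mod 8); ε·ε+αω+βω = 0·1+15·0+11·1 ≡ 1  ⇒  (a,b)_2 = -1.
v=∞: 186 > 0 and -6882 < 0  ⇒  (a,b)_∞ = +1.
v=5: a=5^-8·(≡1), b=5^-2·(≡2) mod 5; (1|5)=+1, (2|5)=-1; (−1)^{-8·-2·2}·(+1)^-2·(-1)^-8 = +1.
v=11: a=11^-2·(≡8), b=11^0·(≡4) mod 11; (8|11)=-1, (4|11)=+1; (−1)^{-2·0·5}·(-1)^0·(+1)^-2 = +1.
(186, -6882 / ℚ) ramifies at {2, 31}: a division algebra.

[2, 31]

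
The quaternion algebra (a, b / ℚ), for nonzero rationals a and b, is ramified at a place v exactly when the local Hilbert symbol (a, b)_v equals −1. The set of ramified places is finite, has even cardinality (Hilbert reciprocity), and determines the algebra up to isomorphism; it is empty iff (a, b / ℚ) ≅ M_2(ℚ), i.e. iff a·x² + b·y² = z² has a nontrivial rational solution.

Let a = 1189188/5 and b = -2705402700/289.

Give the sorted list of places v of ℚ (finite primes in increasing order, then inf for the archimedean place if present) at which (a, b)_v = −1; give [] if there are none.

Mod squares: a ≡ 1365, b ≡ -3. Check v ∈ {∞, 2, 3, 5, 7, 11, 13, 17}.
v=11: a=11^2·(≡1), b=11^2·(≡7) mod 11; (1|11)=+1, (7|11)=-1; (−1)^{2·2·5}·(+1)^2·(-1)^2 = +1.
v=13: a=13^1·(≡12), b=13^2·(≡10) mod 13; (12|13)=+1, (10|13)=+1; (−1)^{1·2·6}·(+1)^2·(+1)^1 = +1.
v=3: a=3^3·(≡2), b=3^3·(≡2) mod 3; (2|3)=-1, (2|3)=-1; (−1)^{3·3·1}·(-1)^3·(-1)^3 = -1.
v=5: a=5^-1·(≡3), b=5^2·(≡3) mod 5; (3|5)=-1, (3|5)=-1; (−1)^{-1·2·2}·(-1)^2·(-1)^-1 = -1.
v=7: a=7^1·(≡3), b=7^2·(≡2) mod 7; (3|7)=-1, (2|7)=+1; (−1)^{1·2·3}·(-1)^2·(+1)^1 = +1.
v=2: v_2(a)=2, v_2(b)=2; units ≡ 5, 5 (mod 8); ε·ε+αω+βω = 0·0+2·1+2·1 ≡ 0  ⇒  (a,b)_2 = +1.
v=17: a=17^0·(≡11), b=17^-2·(≡12) mod 17; (11|17)=-1, (12|17)=-1; (−1)^{0·-2·8}·(-1)^-2·(-1)^0 = +1.
v=∞: 1365 > 0 and -3 < 0  ⇒  (a,b)_∞ = +1.
Ram(1365, -3) = {3, 5}; no ℚ_3-point on the conic.

[3, 5]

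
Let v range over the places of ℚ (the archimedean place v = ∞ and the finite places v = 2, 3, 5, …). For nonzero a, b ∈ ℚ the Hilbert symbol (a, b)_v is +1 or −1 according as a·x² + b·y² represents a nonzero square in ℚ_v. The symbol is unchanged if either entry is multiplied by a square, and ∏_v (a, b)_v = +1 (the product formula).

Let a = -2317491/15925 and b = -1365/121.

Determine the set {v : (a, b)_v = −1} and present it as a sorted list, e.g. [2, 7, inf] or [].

(a, b) ≡ (-143, -1365) mod (ℚ^×)²; places V = {2, 3, 5, 7, 11, 13, 17, ∞}.
(a,b)_13: α=-1, u≡2; β=1, v≡3 (mod 13); (2|13)=-1, (3|13)=+1; sign (−1)^0·-1^1·+1^-1 = -1.
(a,b)_2: α=0, β=0; u≡1, v≡3 (mod 8); ε(u)ε(v)=0·1, αω(v)=0·1, βω(u)=0·0; sum ≡ 0  ⇒  +1.
(a,b)_3: α=6, u≡1; β=1, v≡1 (mod 3); (1|3)=+1, (1|3)=+1; sign (−1)^0·+1^1·+1^6 = +1.
(a,b)_11: α=1, u≡3; β=-2, v≡10 (mod 11); (3|11)=+1, (10|11)=-1; sign (−1)^0·+1^-2·-1^1 = -1.
(a,b)_17: α=2, u≡3; β=0, v≡6 (mod 17); (3|17)=-1, (6|17)=-1; sign (−1)^0·-1^0·-1^2 = +1.
(a,b)_7: α=-2, u≡2; β=1, v≡4 (mod 7); (2|7)=+1, (4|7)=+1; sign (−1)^0·+1^1·+1^-2 = +1.
(a,b)_5: α=-2, u≡2; β=1, v≡2 (mod 5); (2|5)=-1, (2|5)=-1; sign (−1)^0·-1^1·-1^-2 = -1.
(a,b)_∞: sgn(-143)=−, sgn(-1365)=−, so -1.
Ram(-143, -1365) = {5, 11, 13, ∞}; no ℚ_5-point on the conic.

[5, 11, 13, inf]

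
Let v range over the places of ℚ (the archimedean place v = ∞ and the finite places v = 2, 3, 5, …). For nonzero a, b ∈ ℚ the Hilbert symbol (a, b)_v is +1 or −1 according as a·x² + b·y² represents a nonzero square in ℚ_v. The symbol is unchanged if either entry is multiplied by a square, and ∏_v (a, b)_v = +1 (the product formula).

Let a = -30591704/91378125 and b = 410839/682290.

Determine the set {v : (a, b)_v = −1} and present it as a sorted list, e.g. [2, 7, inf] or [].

[3, 5, 7, 13]

(a, b) ≡ (-1870, 510510) mod (ℚ^×)²; places V = {2, 3, 5, 7, 11, 13, 17, 19, ∞}.
(a,b)_17: α=1, u≡15; β=1, v≡15 (mod 17); (15|17)=+1, (15|17)=+1; sign (−1)^0·+1^1·+1^1 = +1.
(a,b)_3: α=-4, u≡2; β=-3, v≡1 (mod 3); (2|3)=-1, (1|3)=+1; sign (−1)^0·-1^-3·+1^-4 = -1.
(a,b)_13: α=2, u≡5; β=3, v≡4 (mod 13); (5|13)=-1, (4|13)=+1; sign (−1)^0·-1^3·+1^2 = -1.
(a,b)_19: α=-2, u≡9; β=-2, v≡15 (mod 19); (9|19)=+1, (15|19)=-1; sign (−1)^0·+1^-2·-1^-2 = +1.
(a,b)_2: α=3, β=-1; u≡1, v≡7 (mod 8); ε(u)ε(v)=0·1, αω(v)=3·0, βω(u)=-1·0; sum ≡ 0  ⇒  +1.
(a,b)_7: α=0, u≡3; β=-1, v≡1 (mod 7); (3|7)=-1, (1|7)=+1; sign (−1)^0·-1^-1·+1^0 = -1.
(a,b)_11: α=3, u≡2; β=1, v≡1 (mod 11); (2|11)=-1, (1|11)=+1; sign (−1)^1·-1^1·+1^3 = +1.
(a,b)_∞: sgn(-1870)=−, sgn(510510)=+, so +1.
(a,b)_5: α=-5, u≡1; β=-1, v≡3 (mod 5); (1|5)=+1, (3|5)=-1; sign (−1)^0·+1^-1·-1^-5 = -1.
(-1870, 510510 / ℚ) ramifies at {3, 5, 7, 13}: a division algebra.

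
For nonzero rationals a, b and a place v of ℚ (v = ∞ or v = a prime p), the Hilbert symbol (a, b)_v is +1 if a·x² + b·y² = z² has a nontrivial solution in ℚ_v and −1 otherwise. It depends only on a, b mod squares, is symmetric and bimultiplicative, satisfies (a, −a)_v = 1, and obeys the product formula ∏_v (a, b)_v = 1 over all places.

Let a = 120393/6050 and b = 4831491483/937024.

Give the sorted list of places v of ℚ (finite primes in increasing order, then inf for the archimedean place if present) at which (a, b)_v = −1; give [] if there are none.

[2, 7]

Mod squares: a ≡ 546, b ≡ 3. Check v ∈ {∞, 2, 3, 5, 7, 11, 13}.
v=5: a=5^-2·(≡4), b=5^0·(≡2) mod 5; (4|5)=+1, (2|5)=-1; (−1)^{-2·0·2}·(+1)^0·(-1)^-2 = +1.
v=7: a=7^3·(≡4), b=7^6·(≡3) mod 7; (4|7)=+1, (3|7)=-1; (−1)^{3·6·3}·(+1)^6·(-1)^3 = -1.
v=3: a=3^3·(≡2), b=3^5·(≡1) mod 3; (2|3)=-1, (1|3)=+1; (−1)^{3·5·1}·(-1)^5·(+1)^3 = +1.
v=13: a=13^1·(≡1), b=13^2·(≡3) mod 13; (1|13)=+1, (3|13)=+1; (−1)^{1·2·6}·(+1)^2·(+1)^1 = +1.
v=2: v_2(a)=-1, v_2(b)=-6; units ≡ 1, 3 (mod 8); ε·ε+αω+βω = 0·1+-1·1+-6·0 ≡ 1  ⇒  (a,b)_2 = -1.
v=11: a=11^-2·(≡7), b=11^-4·(≡3) mod 11; (7|11)=-1, (3|11)=+1; (−1)^{-2·-4·5}·(-1)^-4·(+1)^-2 = +1.
v=∞: 546 > 0 and 3 > 0  ⇒  (a,b)_∞ = +1.
|Ram(546, 3)| = 2, even; anisotropic at {2, 7}.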